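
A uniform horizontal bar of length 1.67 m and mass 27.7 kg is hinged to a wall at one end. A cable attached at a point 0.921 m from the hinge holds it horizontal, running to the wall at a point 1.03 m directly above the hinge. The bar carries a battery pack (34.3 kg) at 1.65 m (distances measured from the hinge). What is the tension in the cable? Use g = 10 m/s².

Taking torques about the hinge:
Beam weight: 27.7 × 10 = 277 N down at 0.835 m → arm 0.835 m, τ = 277 × 0.835 = 231.3 N·m clockwise.
Battery pack: 34.3 × 10 = 343 N down at 1.65 m → arm 1.65 m, τ = 343 × 1.65 = 565.9 N·m clockwise.
Total clockwise load moment = 797.2 N·m.
The cable tension T acts at 0.921 m; only its component perpendicular to the bar, T sinθ, produces torque. sinθ = h/√(h²+d²) = 1.03/√(1.03²+0.921²) = 0.7454.
Balancing moments: T × 0.921 × 0.7454 = 797.2, giving T = 797.2 / 0.6865 = 1160 N.

T ≈ 1160 N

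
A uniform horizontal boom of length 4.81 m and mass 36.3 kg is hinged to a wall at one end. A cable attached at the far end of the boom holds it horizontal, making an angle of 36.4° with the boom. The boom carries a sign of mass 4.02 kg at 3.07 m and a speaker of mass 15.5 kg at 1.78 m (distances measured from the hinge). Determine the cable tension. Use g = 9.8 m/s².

T ≈ 437 N

About the hinge:
Beam weight: 36.3 × 9.8 = 355.7 N down at 2.405 m → arm 2.405 m, τ = 355.7 × 2.405 = 855.5 N·m clockwise.
Sign: 4.02 × 9.8 = 39.4 N down at 3.07 m → arm 3.07 m, τ = 39.4 × 3.07 = 121 N·m clockwise.
Speaker: 15.5 × 9.8 = 151.9 N down at 1.78 m → arm 1.78 m, τ = 151.9 × 1.78 = 270.4 N·m clockwise.
Total clockwise load moment = 1247 N·m.
The cable tension T acts at 4.81 m; only its component perpendicular to the boom, T sinθ, produces torque. sin 36.4° = 0.5934.
For rotational equilibrium, T × 4.81 × 0.5934 = 1247, so T = 1247 / 2.854 = 437 N.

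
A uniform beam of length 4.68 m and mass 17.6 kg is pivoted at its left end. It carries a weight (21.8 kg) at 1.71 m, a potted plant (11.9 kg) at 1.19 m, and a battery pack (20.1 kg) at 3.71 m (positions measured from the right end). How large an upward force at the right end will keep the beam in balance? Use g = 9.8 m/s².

F ≈ 350 N

Sum moments about the left end (the unknown pivot reaction has zero arm there).
Beam weight: 17.6 × 9.8 = 172.5 N down at 2.34 m → arm 2.34 m, τ = 172.5 × 2.34 = 403.6 N·m clockwise.
Weight: 21.8 × 9.8 = 213.6 N down at 1.71 m → arm 2.97 m, τ = 213.6 × 2.97 = 634.4 N·m clockwise.
Potted plant: 11.9 × 9.8 = 116.6 N down at 1.19 m → arm 3.49 m, τ = 116.6 × 3.49 = 406.9 N·m clockwise.
Battery pack: 20.1 × 9.8 = 197 N down at 3.71 m → arm 0.97 m, τ = 197 × 0.97 = 191.1 N·m clockwise.
Net moment of the loads = 1636 N·m clockwise.
The upward force F acts at the right end, arm 4.68 m, giving F × 4.68 counterclockwise.
Setting net torque to zero: F × 4.68 = 1636 → F = 1636 / 4.68 = 350 N.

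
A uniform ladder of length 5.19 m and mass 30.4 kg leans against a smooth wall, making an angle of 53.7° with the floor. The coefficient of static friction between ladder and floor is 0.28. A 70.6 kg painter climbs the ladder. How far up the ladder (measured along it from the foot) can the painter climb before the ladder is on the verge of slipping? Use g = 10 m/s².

Take moments about the foot of the ladder.
Ladder weight 30.4×10 = 304 N acts at 2.595 m along the ladder; its horizontal arm is 2.595·cos53.7° = 1.536 m → τ = 466.9 N·m clockwise.
Painter weight 70.6×10 = 706 N at distance d → arm d·cos53.7° → τ = 706·d·0.592 clockwise.
Wall normal N at the top has arm L sinθ = 4.183 m counterclockwise, so Στ = 0 gives N·4.183 = 466.9 + 418·d.
ΣFy = 0 ⇒ N_floor = 1010 N, so the maximum friction is μ_s·N_floor = 0.28×1010 = 282.8 N. ΣFx = 0 ⇒ N_wall = f, so at the slipping point N = 282.8 N.
Substituting: 282.8×4.183 = 466.9 + 418·d ⇒ d = (1183 − 466.9) / 418 = 1.71 m.

d ≈ 1.71 m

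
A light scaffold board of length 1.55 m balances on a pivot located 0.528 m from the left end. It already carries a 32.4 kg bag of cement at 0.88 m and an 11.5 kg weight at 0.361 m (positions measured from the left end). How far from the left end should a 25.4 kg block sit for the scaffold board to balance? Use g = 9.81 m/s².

x ≈ 0.155 m from the left end

Choose the pivot (at 0.528 m from the left end) as the axis so the support reaction has zero arm there.
Bag of cement: 32.4 × 9.81 = 317.8 N down at 0.88 m → arm 0.352 m, τ = 317.8 × 0.352 = 111.9 N·m clockwise.
Weight: 11.5 × 9.81 = 112.8 N down at 0.361 m → arm 0.167 m, τ = 112.8 × 0.167 = 18.84 N·m counterclockwise.
Net moment of existing loads = 93.06 N·m clockwise.
The block weighs 25.4 × 9.81 = 249.2 N and must supply an equal counterclockwise moment, so its lever arm about the pivot is 93.06 / 249.2 = 0.373 m.
That puts it at 0.528 − 0.373 = 0.155 m from the left end.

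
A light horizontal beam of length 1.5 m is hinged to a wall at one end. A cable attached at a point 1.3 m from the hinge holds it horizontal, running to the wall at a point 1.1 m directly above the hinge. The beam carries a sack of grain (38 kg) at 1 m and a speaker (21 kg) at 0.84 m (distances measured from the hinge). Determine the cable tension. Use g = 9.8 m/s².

Take moments about the hinge.
Sack of grain: 38 × 9.8 = 372.4 N down at 1 m → arm 1 m, τ = 372.4 × 1 = 372.4 N·m clockwise.
Speaker: 21 × 9.8 = 205.8 N down at 0.84 m → arm 0.84 m, τ = 205.8 × 0.84 = 172.9 N·m clockwise.
Total clockwise load moment = 545.3 N·m.
The cable tension T acts at 1.3 m; only its component perpendicular to the beam, T sinθ, produces torque. sinθ = h/√(h²+d²) = 1.1/√(1.1²+1.3²) = 0.6459.
For rotational equilibrium, T × 1.3 × 0.6459 = 545.3, so T = 545.3 / 0.8397 = 649 N.

T ≈ 649 N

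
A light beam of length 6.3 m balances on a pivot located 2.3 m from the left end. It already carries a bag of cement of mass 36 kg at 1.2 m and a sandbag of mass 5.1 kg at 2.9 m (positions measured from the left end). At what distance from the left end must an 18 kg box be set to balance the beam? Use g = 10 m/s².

About the pivot (at 2.3 m from the left end):
Bag of cement: 36 × 10 = 360 N down at 1.2 m → arm 1.1 m, τ = 360 × 1.1 = 396 N·m counterclockwise.
Sandbag: 5.1 × 10 = 51 N down at 2.9 m → arm 0.6 m, τ = 51 × 0.6 = 30.6 N·m clockwise.
Net moment of existing loads = 365.4 N·m counterclockwise.
The box weighs 18 × 10 = 180 N and must supply an equal clockwise moment, so its lever arm about the pivot is 365.4 / 180 = 2.03 m.
That puts it at 2.3 + 2.03 = 4.33 m from the left end.

x ≈ 4.33 m from the left end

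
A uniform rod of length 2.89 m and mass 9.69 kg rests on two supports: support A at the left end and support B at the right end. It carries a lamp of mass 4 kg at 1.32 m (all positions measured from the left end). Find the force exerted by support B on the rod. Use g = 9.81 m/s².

Take moments about support A.
Beam weight: 9.69 × 9.81 = 95.06 N down at 1.445 m → arm 1.445 m, τ = 95.06 × 1.445 = 137.4 N·m clockwise.
Lamp: 4 × 9.81 = 39.24 N down at 1.32 m → arm 1.32 m, τ = 39.24 × 1.32 = 51.8 N·m clockwise.
Net load moment about support A = 189.2 N·m clockwise.
Reaction R at support B is upward at 2.89 m, arm 2.89 m → moment R × 2.89 counterclockwise.
Balancing moments: R × 2.89 = 189.2, giving R = 65.5 N.

R_B ≈ 65.5 N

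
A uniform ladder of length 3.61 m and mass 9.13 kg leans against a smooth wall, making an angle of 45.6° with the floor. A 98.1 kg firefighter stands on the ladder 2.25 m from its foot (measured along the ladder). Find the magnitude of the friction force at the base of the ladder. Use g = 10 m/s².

Sum moments about the foot of the ladder (the floor normal and friction both act there and drop out).
Ladder weight 9.13×10 = 91.3 N acts at 1.805 m along the ladder; its horizontal arm is 1.805·cos45.6° = 1.263 m → τ = 115.3 N·m clockwise.
Firefighter: 98.1×10 = 981 N at 2.25 m → arm 1.574 m → τ = 1544 N·m clockwise.
Wall normal N acts horizontally at the top; its moment arm is the height L sinθ = 3.61·sin45.6° = 2.579 m, counterclockwise.
Balancing moments: N × 2.579 = 1659, giving N = 643 N.
ΣFx = 0: friction at the foot balances the wall's push, so f = N_wall = 643 N.

f ≈ 643 N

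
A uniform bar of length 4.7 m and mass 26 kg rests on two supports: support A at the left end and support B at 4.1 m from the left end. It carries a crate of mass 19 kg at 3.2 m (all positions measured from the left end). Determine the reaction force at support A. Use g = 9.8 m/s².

R_A ≈ 150 N

Taking torques about support B:
Beam weight: 26 × 9.8 = 254.8 N down at 2.35 m → arm 1.75 m, τ = 254.8 × 1.75 = 445.9 N·m counterclockwise.
Crate: 19 × 9.8 = 186.2 N down at 3.2 m → arm 0.9 m, τ = 186.2 × 0.9 = 167.6 N·m counterclockwise.
Net load moment about support B = 613.5 N·m counterclockwise.
Reaction R at support A is upward at 0 m, arm 4.1 m → moment R × 4.1 clockwise.
Στ = 0 ⇒ R × 4.1 = 613.5 ⇒ R = 150 N.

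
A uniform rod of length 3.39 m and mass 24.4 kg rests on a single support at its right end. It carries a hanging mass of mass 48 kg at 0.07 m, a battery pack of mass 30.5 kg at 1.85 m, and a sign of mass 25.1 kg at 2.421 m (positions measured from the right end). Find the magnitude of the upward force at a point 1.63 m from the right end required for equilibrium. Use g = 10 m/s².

Taking torques about the right end:
Beam weight: 24.4 × 10 = 244 N down at 1.695 m → arm 1.695 m, τ = 244 × 1.695 = 413.6 N·m counterclockwise.
Hanging mass: 48 × 10 = 480 N down at 0.07 m → arm 0.07 m, τ = 480 × 0.07 = 33.6 N·m counterclockwise.
Battery pack: 30.5 × 10 = 305 N down at 1.85 m → arm 1.85 m, τ = 305 × 1.85 = 564.2 N·m counterclockwise.
Sign: 25.1 × 10 = 251 N down at 2.421 m → arm 2.421 m, τ = 251 × 2.421 = 607.7 N·m counterclockwise.
Net moment of the loads = 1619 N·m counterclockwise.
The upward force F acts at a point 1.63 m from the right end, arm 1.63 m, giving F × 1.63 clockwise.
Balancing moments: F × 1.63 = 1619, giving F = 1619 / 1.63 = 993 N.

F ≈ 993 N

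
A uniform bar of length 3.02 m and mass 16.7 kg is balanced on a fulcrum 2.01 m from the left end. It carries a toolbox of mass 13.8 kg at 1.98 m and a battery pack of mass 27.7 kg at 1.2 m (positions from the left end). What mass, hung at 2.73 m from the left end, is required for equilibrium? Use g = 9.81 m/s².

Choose the fulcrum (at 2.01 m from the left end) as the axis so the support reaction has zero arm there.
Beam weight: 16.7 × 9.81 = 163.8 N down at 1.51 m → arm 0.5 m, τ = 163.8 × 0.5 = 81.9 N·m counterclockwise.
Toolbox: 13.8 × 9.81 = 135.4 N down at 1.98 m → arm 0.03 m, τ = 135.4 × 0.03 = 4.062 N·m counterclockwise.
Battery pack: 27.7 × 9.81 = 271.7 N down at 1.2 m → arm 0.81 m, τ = 271.7 × 0.81 = 220.1 N·m counterclockwise.
Net moment of known loads = 306.1 N·m counterclockwise.
An unknown mass m at 2.73 m has arm 0.72 m; its moment is m·g·0.72 clockwise.
Balancing moments: m × 9.81 × 0.72 = 306.1, giving m = 306.1 / (9.81 × 0.72) = 43.3 kg.

m ≈ 43.3 kg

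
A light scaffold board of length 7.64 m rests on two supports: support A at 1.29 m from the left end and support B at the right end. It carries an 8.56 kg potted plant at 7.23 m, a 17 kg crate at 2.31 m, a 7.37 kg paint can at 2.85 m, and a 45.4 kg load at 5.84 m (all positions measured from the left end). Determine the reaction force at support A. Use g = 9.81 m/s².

Sum moments about support B (its reaction then has zero moment arm).
Potted plant: 8.56 × 9.81 = 83.97 N down at 7.23 m → arm 0.41 m, τ = 83.97 × 0.41 = 34.43 N·m counterclockwise.
Crate: 17 × 9.81 = 166.8 N down at 2.31 m → arm 5.33 m, τ = 166.8 × 5.33 = 889 N·m counterclockwise.
Paint can: 7.37 × 9.81 = 72.3 N down at 2.85 m → arm 4.79 m, τ = 72.3 × 4.79 = 346.3 N·m counterclockwise.
Load: 45.4 × 9.81 = 445.4 N down at 5.84 m → arm 1.8 m, τ = 445.4 × 1.8 = 801.7 N·m counterclockwise.
Net load moment about support B = 2071 N·m counterclockwise.
Reaction R at support A is upward at 1.29 m, arm 6.35 m → moment R × 6.35 clockwise.
Στ = 0 ⇒ R × 6.35 = 2071 ⇒ R = 326 N.

R_A ≈ 326 N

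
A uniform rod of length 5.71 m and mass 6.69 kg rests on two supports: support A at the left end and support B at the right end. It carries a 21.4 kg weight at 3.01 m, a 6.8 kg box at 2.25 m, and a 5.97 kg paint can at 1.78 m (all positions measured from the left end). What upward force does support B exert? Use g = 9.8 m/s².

R_B ≈ 188 N

Sum moments about support A (its reaction then has zero moment arm).
Beam weight: 6.69 × 9.8 = 65.56 N down at 2.855 m → arm 2.855 m, τ = 65.56 × 2.855 = 187.2 N·m clockwise.
Weight: 21.4 × 9.8 = 209.7 N down at 3.01 m → arm 3.01 m, τ = 209.7 × 3.01 = 631.2 N·m clockwise.
Box: 6.8 × 9.8 = 66.64 N down at 2.25 m → arm 2.25 m, τ = 66.64 × 2.25 = 149.9 N·m clockwise.
Paint can: 5.97 × 9.8 = 58.51 N down at 1.78 m → arm 1.78 m, τ = 58.51 × 1.78 = 104.1 N·m clockwise.
Net load moment about support A = 1072 N·m clockwise.
Reaction R at support B is upward at 5.71 m, arm 5.71 m → moment R × 5.71 counterclockwise.
Balancing moments: R × 5.71 = 1072, giving R = 188 N.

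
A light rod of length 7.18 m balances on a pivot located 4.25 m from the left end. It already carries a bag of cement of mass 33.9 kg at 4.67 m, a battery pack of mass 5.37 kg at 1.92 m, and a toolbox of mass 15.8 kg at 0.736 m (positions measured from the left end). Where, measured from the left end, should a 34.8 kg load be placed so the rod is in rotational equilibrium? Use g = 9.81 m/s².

x ≈ 5.8 m from the left end

Sum moments about the pivot (at 4.25 m from the left end) (the support reaction has zero arm there).
Bag of cement: 33.9 × 9.81 = 332.6 N down at 4.67 m → arm 0.42 m, τ = 332.6 × 0.42 = 139.7 N·m clockwise.
Battery pack: 5.37 × 9.81 = 52.68 N down at 1.92 m → arm 2.33 m, τ = 52.68 × 2.33 = 122.7 N·m counterclockwise.
Toolbox: 15.8 × 9.81 = 155 N down at 0.736 m → arm 3.514 m, τ = 155 × 3.514 = 544.7 N·m counterclockwise.
Net moment of existing loads = 527.7 N·m counterclockwise.
The load weighs 34.8 × 9.81 = 341.4 N and must supply an equal clockwise moment, so its lever arm about the pivot is 527.7 / 341.4 = 1.55 m.
That puts it at 4.25 + 1.55 = 5.8 m from the left end.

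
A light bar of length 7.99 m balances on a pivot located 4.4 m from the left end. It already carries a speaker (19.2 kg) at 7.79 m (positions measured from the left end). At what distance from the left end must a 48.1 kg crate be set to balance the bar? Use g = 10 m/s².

x ≈ 3.05 m from the left end

About the pivot (at 4.4 m from the left end):
Speaker: 19.2 × 10 = 192 N down at 7.79 m → arm 3.39 m, τ = 192 × 3.39 = 650.9 N·m clockwise.
Net moment of existing loads = 650.9 N·m clockwise.
The crate weighs 48.1 × 10 = 481 N and must supply an equal counterclockwise moment, so its lever arm about the pivot is 650.9 / 481 = 1.35 m.
That puts it at 4.4 − 1.35 = 3.05 m from the left end.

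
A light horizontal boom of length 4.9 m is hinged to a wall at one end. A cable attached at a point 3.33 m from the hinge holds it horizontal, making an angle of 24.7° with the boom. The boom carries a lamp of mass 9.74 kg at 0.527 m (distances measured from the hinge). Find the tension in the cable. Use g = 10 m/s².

Take moments about the hinge.
Lamp: 9.74 × 10 = 97.4 N down at 0.527 m → arm 0.527 m, τ = 97.4 × 0.527 = 51.33 N·m clockwise.
Total clockwise load moment = 51.33 N·m.
The cable tension T acts at 3.33 m; only its component perpendicular to the boom, T sinθ, produces torque. sin 24.7° = 0.4179.
Balancing moments: T × 3.33 × 0.4179 = 51.33, giving T = 51.33 / 1.392 = 36.9 N.

T ≈ 36.9 N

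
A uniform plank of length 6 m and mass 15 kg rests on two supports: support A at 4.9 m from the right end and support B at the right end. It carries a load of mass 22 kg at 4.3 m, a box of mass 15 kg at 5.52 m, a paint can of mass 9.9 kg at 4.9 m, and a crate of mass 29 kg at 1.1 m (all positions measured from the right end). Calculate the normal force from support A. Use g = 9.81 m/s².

Take moments about support B.
Beam weight: 15 × 9.81 = 147.2 N down at 3 m → arm 3 m, τ = 147.2 × 3 = 441.6 N·m counterclockwise.
Load: 22 × 9.81 = 215.8 N down at 4.3 m → arm 4.3 m, τ = 215.8 × 4.3 = 927.9 N·m counterclockwise.
Box: 15 × 9.81 = 147.2 N down at 5.52 m → arm 5.52 m, τ = 147.2 × 5.52 = 812.5 N·m counterclockwise.
Paint can: 9.9 × 9.81 = 97.12 N down at 4.9 m → arm 4.9 m, τ = 97.12 × 4.9 = 475.9 N·m counterclockwise.
Crate: 29 × 9.81 = 284.5 N down at 1.1 m → arm 1.1 m, τ = 284.5 × 1.1 = 313 N·m counterclockwise.
Net load moment about support B = 2971 N·m counterclockwise.
Reaction R at support A is upward at 4.9 m, arm 4.9 m → moment R × 4.9 clockwise.
Στ = 0 ⇒ R × 4.9 = 2971 ⇒ R = 606 N.

R_A ≈ 606 N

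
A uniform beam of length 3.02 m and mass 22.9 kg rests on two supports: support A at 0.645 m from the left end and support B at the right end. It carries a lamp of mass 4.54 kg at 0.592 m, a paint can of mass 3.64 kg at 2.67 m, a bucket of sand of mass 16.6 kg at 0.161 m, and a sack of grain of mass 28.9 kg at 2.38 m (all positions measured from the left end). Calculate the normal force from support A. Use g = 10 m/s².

R_A ≈ 475 N

Take moments about support B.
Beam weight: 22.9 × 10 = 229 N down at 1.51 m → arm 1.51 m, τ = 229 × 1.51 = 345.8 N·m counterclockwise.
Lamp: 4.54 × 10 = 45.4 N down at 0.592 m → arm 2.428 m, τ = 45.4 × 2.428 = 110.2 N·m counterclockwise.
Paint can: 3.64 × 10 = 36.4 N down at 2.67 m → arm 0.35 m, τ = 36.4 × 0.35 = 12.74 N·m counterclockwise.
Bucket of sand: 16.6 × 10 = 166 N down at 0.161 m → arm 2.859 m, τ = 166 × 2.859 = 474.6 N·m counterclockwise.
Sack of grain: 28.9 × 10 = 289 N down at 2.38 m → arm 0.64 m, τ = 289 × 0.64 = 185 N·m counterclockwise.
Net load moment about support B = 1128 N·m counterclockwise.
Reaction R at support A is upward at 0.645 m, arm 2.375 m → moment R × 2.375 clockwise.
Balancing moments: R × 2.375 = 1128, giving R = 475 N.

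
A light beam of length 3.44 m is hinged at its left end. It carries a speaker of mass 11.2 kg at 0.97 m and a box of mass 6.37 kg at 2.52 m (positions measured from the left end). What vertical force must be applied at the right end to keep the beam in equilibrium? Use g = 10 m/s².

F ≈ 78.2 N

About the left end:
Speaker: 11.2 × 10 = 112 N down at 0.97 m → arm 0.97 m, τ = 112 × 0.97 = 108.6 N·m clockwise.
Box: 6.37 × 10 = 63.7 N down at 2.52 m → arm 2.52 m, τ = 63.7 × 2.52 = 160.5 N·m clockwise.
Net moment of the loads = 269.1 N·m clockwise.
The upward force F acts at the right end, arm 3.44 m, giving F × 3.44 counterclockwise.
Setting net torque to zero: F × 3.44 = 269.1 → F = 269.1 / 3.44 = 78.2 N.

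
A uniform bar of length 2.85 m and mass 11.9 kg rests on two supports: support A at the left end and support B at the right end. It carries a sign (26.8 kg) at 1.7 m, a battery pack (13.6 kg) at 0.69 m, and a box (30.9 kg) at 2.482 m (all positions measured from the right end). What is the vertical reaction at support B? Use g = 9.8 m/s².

R_B ≈ 304 N

Take moments about support A.
Beam weight: 11.9 × 9.8 = 116.6 N down at 1.425 m → arm 1.425 m, τ = 116.6 × 1.425 = 166.2 N·m clockwise.
Sign: 26.8 × 9.8 = 262.6 N down at 1.7 m → arm 1.15 m, τ = 262.6 × 1.15 = 302 N·m clockwise.
Battery pack: 13.6 × 9.8 = 133.3 N down at 0.69 m → arm 2.16 m, τ = 133.3 × 2.16 = 287.9 N·m clockwise.
Box: 30.9 × 9.8 = 302.8 N down at 2.482 m → arm 0.368 m, τ = 302.8 × 0.368 = 111.4 N·m clockwise.
Net load moment about support A = 867.5 N·m clockwise.
Reaction R at support B is upward at 0 m, arm 2.85 m → moment R × 2.85 counterclockwise.
Setting net torque to zero: R × 2.85 = 867.5 → R = 304 N.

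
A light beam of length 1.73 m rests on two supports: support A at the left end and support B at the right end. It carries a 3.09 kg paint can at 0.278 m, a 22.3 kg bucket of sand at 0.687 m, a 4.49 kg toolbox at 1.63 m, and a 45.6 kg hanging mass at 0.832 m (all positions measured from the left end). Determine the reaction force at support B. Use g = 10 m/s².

R_B ≈ 355 N

Take moments about support A.
Paint can: 3.09 × 10 = 30.9 N down at 0.278 m → arm 0.278 m, τ = 30.9 × 0.278 = 8.59 N·m clockwise.
Bucket of sand: 22.3 × 10 = 223 N down at 0.687 m → arm 0.687 m, τ = 223 × 0.687 = 153.2 N·m clockwise.
Toolbox: 4.49 × 10 = 44.9 N down at 1.63 m → arm 1.63 m, τ = 44.9 × 1.63 = 73.19 N·m clockwise.
Hanging mass: 45.6 × 10 = 456 N down at 0.832 m → arm 0.832 m, τ = 456 × 0.832 = 379.4 N·m clockwise.
Net load moment about support A = 614.4 N·m clockwise.
Reaction R at support B is upward at 1.73 m, arm 1.73 m → moment R × 1.73 counterclockwise.
Setting net torque to zero: R × 1.73 = 614.4 → R = 355 N.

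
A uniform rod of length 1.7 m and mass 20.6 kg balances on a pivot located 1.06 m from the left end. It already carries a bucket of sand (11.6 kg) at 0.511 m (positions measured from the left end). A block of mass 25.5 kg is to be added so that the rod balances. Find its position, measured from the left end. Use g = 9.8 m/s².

x ≈ 1.48 m from the left end

About the pivot (at 1.06 m from the left end):
Beam weight: 20.6 × 9.8 = 201.9 N down at 0.85 m → arm 0.21 m, τ = 201.9 × 0.21 = 42.4 N·m counterclockwise.
Bucket of sand: 11.6 × 9.8 = 113.7 N down at 0.511 m → arm 0.549 m, τ = 113.7 × 0.549 = 62.42 N·m counterclockwise.
Net moment of existing loads = 104.8 N·m counterclockwise.
The block weighs 25.5 × 9.8 = 249.9 N and must supply an equal clockwise moment, so its lever arm about the pivot is 104.8 / 249.9 = 0.419 m.
That puts it at 1.06 + 0.419 = 1.48 m from the left end.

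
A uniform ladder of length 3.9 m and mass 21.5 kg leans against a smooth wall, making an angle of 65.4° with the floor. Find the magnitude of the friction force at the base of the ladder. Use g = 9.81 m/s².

f ≈ 48.3 N

About the foot of the ladder:
Ladder weight 21.5×9.81 = 210.9 N acts at 1.95 m along the ladder; its horizontal arm is 1.95·cos65.4° = 0.8117 m → τ = 171.2 N·m clockwise.
Wall normal N acts horizontally at the top; its moment arm is the height L sinθ = 3.9·sin65.4° = 3.546 m, counterclockwise.
For rotational equilibrium, N × 3.546 = 171.2, so N = 48.3 N.
ΣFx = 0: friction at the foot balances the wall's push, so f = N_wall = 48.3 N.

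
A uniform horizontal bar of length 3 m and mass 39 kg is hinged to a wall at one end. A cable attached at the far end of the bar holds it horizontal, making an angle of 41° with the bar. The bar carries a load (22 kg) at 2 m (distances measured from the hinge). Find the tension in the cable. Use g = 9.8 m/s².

T ≈ 510 N

About the hinge:
Beam weight: 39 × 9.8 = 382.2 N down at 1.5 m → arm 1.5 m, τ = 382.2 × 1.5 = 573.3 N·m clockwise.
Load: 22 × 9.8 = 215.6 N down at 2 m → arm 2 m, τ = 215.6 × 2 = 431.2 N·m clockwise.
Total clockwise load moment = 1004 N·m.
The cable tension T acts at 3 m; only its component perpendicular to the bar, T sinθ, produces torque. sin 41° = 0.6561.
Setting net torque to zero: T × 3 × 0.6561 = 1004 → T = 1004 / 1.968 = 510 N.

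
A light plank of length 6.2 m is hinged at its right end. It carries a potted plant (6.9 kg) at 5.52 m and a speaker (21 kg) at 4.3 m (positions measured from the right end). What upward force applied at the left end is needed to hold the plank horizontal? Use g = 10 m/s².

Sum moments about the right end (the unknown pivot reaction has zero arm there).
Potted plant: 6.9 × 10 = 69 N down at 5.52 m → arm 5.52 m, τ = 69 × 5.52 = 380.9 N·m counterclockwise.
Speaker: 21 × 10 = 210 N down at 4.3 m → arm 4.3 m, τ = 210 × 4.3 = 903 N·m counterclockwise.
Net moment of the loads = 1284 N·m counterclockwise.
The upward force F acts at the left end, arm 6.2 m, giving F × 6.2 clockwise.
Setting net torque to zero: F × 6.2 = 1284 → F = 1284 / 6.2 = 207 N.

F ≈ 207 N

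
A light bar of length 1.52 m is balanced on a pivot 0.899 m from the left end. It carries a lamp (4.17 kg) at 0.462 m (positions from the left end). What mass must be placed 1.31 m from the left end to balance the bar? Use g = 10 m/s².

m ≈ 4.43 kg

Choose the pivot (at 0.899 m from the left end) as the axis so the support reaction has zero arm there.
Lamp: 4.17 × 10 = 41.7 N down at 0.462 m → arm 0.437 m, τ = 41.7 × 0.437 = 18.22 N·m counterclockwise.
Net moment of known loads = 18.22 N·m counterclockwise.
An unknown mass m at 1.31 m has arm 0.411 m; its moment is m·g·0.411 clockwise.
For rotational equilibrium, m × 10 × 0.411 = 18.22, so m = 18.22 / (10 × 0.411) = 4.43 kg.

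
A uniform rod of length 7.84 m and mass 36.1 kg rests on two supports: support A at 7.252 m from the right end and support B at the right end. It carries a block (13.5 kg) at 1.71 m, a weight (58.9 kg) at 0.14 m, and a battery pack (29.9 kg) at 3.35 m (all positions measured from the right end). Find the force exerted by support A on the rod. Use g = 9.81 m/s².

R_A ≈ 369 N

Sum moments about support B (its reaction then has zero moment arm).
Beam weight: 36.1 × 9.81 = 354.1 N down at 3.92 m → arm 3.92 m, τ = 354.1 × 3.92 = 1388 N·m counterclockwise.
Block: 13.5 × 9.81 = 132.4 N down at 1.71 m → arm 1.71 m, τ = 132.4 × 1.71 = 226.4 N·m counterclockwise.
Weight: 58.9 × 9.81 = 577.8 N down at 0.14 m → arm 0.14 m, τ = 577.8 × 0.14 = 80.89 N·m counterclockwise.
Battery pack: 29.9 × 9.81 = 293.3 N down at 3.35 m → arm 3.35 m, τ = 293.3 × 3.35 = 982.6 N·m counterclockwise.
Net load moment about support B = 2678 N·m counterclockwise.
Reaction R at support A is upward at 7.252 m, arm 7.252 m → moment R × 7.252 clockwise.
Στ = 0 ⇒ R × 7.252 = 2678 ⇒ R = 369 N.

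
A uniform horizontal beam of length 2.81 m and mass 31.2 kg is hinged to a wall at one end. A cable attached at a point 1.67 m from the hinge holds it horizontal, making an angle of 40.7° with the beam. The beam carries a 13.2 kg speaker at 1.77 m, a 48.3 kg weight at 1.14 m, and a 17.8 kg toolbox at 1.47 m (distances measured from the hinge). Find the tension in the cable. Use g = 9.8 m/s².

Taking torques about the hinge:
Beam weight: 31.2 × 9.8 = 305.8 N down at 1.405 m → arm 1.405 m, τ = 305.8 × 1.405 = 429.6 N·m clockwise.
Speaker: 13.2 × 9.8 = 129.4 N down at 1.77 m → arm 1.77 m, τ = 129.4 × 1.77 = 229 N·m clockwise.
Weight: 48.3 × 9.8 = 473.3 N down at 1.14 m → arm 1.14 m, τ = 473.3 × 1.14 = 539.6 N·m clockwise.
Toolbox: 17.8 × 9.8 = 174.4 N down at 1.47 m → arm 1.47 m, τ = 174.4 × 1.47 = 256.4 N·m clockwise.
Total clockwise load moment = 1455 N·m.
The cable tension T acts at 1.67 m; only its component perpendicular to the beam, T sinθ, produces torque. sin 40.7° = 0.6521.
For rotational equilibrium, T × 1.67 × 0.6521 = 1455, so T = 1455 / 1.089 = 1340 N.

T ≈ 1340 N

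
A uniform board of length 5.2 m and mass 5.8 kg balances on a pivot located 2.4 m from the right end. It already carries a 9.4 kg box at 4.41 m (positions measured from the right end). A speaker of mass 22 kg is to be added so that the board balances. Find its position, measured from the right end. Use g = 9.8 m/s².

Taking torques about the pivot (at 2.4 m from the right end):
Beam weight: 5.8 × 9.8 = 56.84 N down at 2.6 m → arm 0.2 m, τ = 56.84 × 0.2 = 11.37 N·m counterclockwise.
Box: 9.4 × 9.8 = 92.12 N down at 4.41 m → arm 2.01 m, τ = 92.12 × 2.01 = 185.2 N·m counterclockwise.
Net moment of existing loads = 196.6 N·m counterclockwise.
The speaker weighs 22 × 9.8 = 215.6 N and must supply an equal clockwise moment, so its lever arm about the pivot is 196.6 / 215.6 = 0.912 m.
That puts it at 2.4 − 0.912 = 1.49 m from the right end.

x ≈ 1.49 m from the right end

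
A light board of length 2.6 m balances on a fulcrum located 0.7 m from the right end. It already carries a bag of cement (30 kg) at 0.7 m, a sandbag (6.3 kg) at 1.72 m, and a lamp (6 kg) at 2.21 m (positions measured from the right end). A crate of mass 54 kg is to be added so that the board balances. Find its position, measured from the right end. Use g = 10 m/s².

Choose the fulcrum (at 0.7 m from the right end) as the axis so the support reaction has zero arm there.
Bag of cement: acts at the fulcrum, moment arm 0 → no torque.
Sandbag: 6.3 × 10 = 63 N down at 1.72 m → arm 1.02 m, τ = 63 × 1.02 = 64.26 N·m counterclockwise.
Lamp: 6 × 10 = 60 N down at 2.21 m → arm 1.51 m, τ = 60 × 1.51 = 90.6 N·m counterclockwise.
Net moment of existing loads = 154.9 N·m counterclockwise.
The crate weighs 54 × 10 = 540 N and must supply an equal clockwise moment, so its lever arm about the fulcrum is 154.9 / 540 = 0.287 m.
That puts it at 0.7 − 0.287 = 0.413 m from the right end.

x ≈ 0.413 m from the right end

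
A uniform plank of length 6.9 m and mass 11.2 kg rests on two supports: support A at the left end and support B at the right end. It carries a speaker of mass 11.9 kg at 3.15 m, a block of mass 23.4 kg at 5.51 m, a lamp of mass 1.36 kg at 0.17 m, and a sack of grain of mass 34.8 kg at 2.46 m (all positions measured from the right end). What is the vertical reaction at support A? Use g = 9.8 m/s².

Sum moments about support B (its reaction then has zero moment arm).
Beam weight: 11.2 × 9.8 = 109.8 N down at 3.45 m → arm 3.45 m, τ = 109.8 × 3.45 = 378.8 N·m counterclockwise.
Speaker: 11.9 × 9.8 = 116.6 N down at 3.15 m → arm 3.15 m, τ = 116.6 × 3.15 = 367.3 N·m counterclockwise.
Block: 23.4 × 9.8 = 229.3 N down at 5.51 m → arm 5.51 m, τ = 229.3 × 5.51 = 1263 N·m counterclockwise.
Lamp: 1.36 × 9.8 = 13.33 N down at 0.17 m → arm 0.17 m, τ = 13.33 × 0.17 = 2.266 N·m counterclockwise.
Sack of grain: 34.8 × 9.8 = 341 N down at 2.46 m → arm 2.46 m, τ = 341 × 2.46 = 838.9 N·m counterclockwise.
Net load moment about support B = 2850 N·m counterclockwise.
Reaction R at support A is upward at 6.9 m, arm 6.9 m → moment R × 6.9 clockwise.
For rotational equilibrium, R × 6.9 = 2850, so R = 413 N.

R_A ≈ 413 N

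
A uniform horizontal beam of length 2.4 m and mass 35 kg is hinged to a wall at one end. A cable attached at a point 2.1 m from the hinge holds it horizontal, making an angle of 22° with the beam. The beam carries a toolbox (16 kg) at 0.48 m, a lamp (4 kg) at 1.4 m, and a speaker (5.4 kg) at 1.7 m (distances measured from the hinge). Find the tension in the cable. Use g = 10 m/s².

Choose the hinge as the axis so the unknown hinge reaction has zero arm there.
Beam weight: 35 × 10 = 350 N down at 1.2 m → arm 1.2 m, τ = 350 × 1.2 = 420 N·m clockwise.
Toolbox: 16 × 10 = 160 N down at 0.48 m → arm 0.48 m, τ = 160 × 0.48 = 76.8 N·m clockwise.
Lamp: 4 × 10 = 40 N down at 1.4 m → arm 1.4 m, τ = 40 × 1.4 = 56 N·m clockwise.
Speaker: 5.4 × 10 = 54 N down at 1.7 m → arm 1.7 m, τ = 54 × 1.7 = 91.8 N·m clockwise.
Total clockwise load moment = 644.6 N·m.
The cable tension T acts at 2.1 m; only its component perpendicular to the beam, T sinθ, produces torque. sin 22° = 0.3746.
Setting net torque to zero: T × 2.1 × 0.3746 = 644.6 → T = 644.6 / 0.7867 = 819 N.

T ≈ 819 N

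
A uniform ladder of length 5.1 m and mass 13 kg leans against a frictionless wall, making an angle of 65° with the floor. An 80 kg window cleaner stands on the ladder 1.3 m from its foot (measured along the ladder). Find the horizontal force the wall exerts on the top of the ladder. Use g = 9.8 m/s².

N_wall ≈ 123 N

Sum moments about the foot of the ladder (the floor normal and friction both act there and drop out).
Ladder weight 13×9.8 = 127.4 N acts at 2.55 m along the ladder; its horizontal arm is 2.55·cos65° = 1.078 m → τ = 137.3 N·m clockwise.
Window cleaner: 80×9.8 = 784 N at 1.3 m → arm 0.5494 m → τ = 430.7 N·m clockwise.
Wall normal N acts horizontally at the top; its moment arm is the height L sinθ = 5.1·sin65° = 4.622 m, counterclockwise.
Setting net torque to zero: N × 4.622 = 568 → N = 123 N.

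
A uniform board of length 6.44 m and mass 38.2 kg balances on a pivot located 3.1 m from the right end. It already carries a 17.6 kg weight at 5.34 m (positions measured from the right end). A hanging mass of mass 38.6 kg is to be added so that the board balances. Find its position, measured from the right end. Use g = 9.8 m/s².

Take moments about the pivot (at 3.1 m from the right end).
Beam weight: 38.2 × 9.8 = 374.4 N down at 3.22 m → arm 0.12 m, τ = 374.4 × 0.12 = 44.93 N·m counterclockwise.
Weight: 17.6 × 9.8 = 172.5 N down at 5.34 m → arm 2.24 m, τ = 172.5 × 2.24 = 386.4 N·m counterclockwise.
Net moment of existing loads = 431.3 N·m counterclockwise.
The hanging mass weighs 38.6 × 9.8 = 378.3 N and must supply an equal clockwise moment, so its lever arm about the pivot is 431.3 / 378.3 = 1.14 m.
That puts it at 3.1 − 1.14 = 1.96 m from the right end.

x ≈ 1.96 m from the right end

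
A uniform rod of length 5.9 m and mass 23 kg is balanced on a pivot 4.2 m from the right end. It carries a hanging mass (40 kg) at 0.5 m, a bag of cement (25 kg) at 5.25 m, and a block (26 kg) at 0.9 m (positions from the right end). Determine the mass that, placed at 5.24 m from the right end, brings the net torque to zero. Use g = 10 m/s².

m ≈ 227 kg

About the pivot (at 4.2 m from the right end):
Beam weight: 23 × 10 = 230 N down at 2.95 m → arm 1.25 m, τ = 230 × 1.25 = 287.5 N·m clockwise.
Hanging mass: 40 × 10 = 400 N down at 0.5 m → arm 3.7 m, τ = 400 × 3.7 = 1480 N·m clockwise.
Bag of cement: 25 × 10 = 250 N down at 5.25 m → arm 1.05 m, τ = 250 × 1.05 = 262.5 N·m counterclockwise.
Block: 26 × 10 = 260 N down at 0.9 m → arm 3.3 m, τ = 260 × 3.3 = 858 N·m clockwise.
Net moment of known loads = 2363 N·m clockwise.
An unknown mass m at 5.24 m has arm 1.04 m; its moment is m·g·1.04 counterclockwise.
Στ = 0 ⇒ m × 10 × 1.04 = 2363 ⇒ m = 2363 / (10 × 1.04) = 227 kg.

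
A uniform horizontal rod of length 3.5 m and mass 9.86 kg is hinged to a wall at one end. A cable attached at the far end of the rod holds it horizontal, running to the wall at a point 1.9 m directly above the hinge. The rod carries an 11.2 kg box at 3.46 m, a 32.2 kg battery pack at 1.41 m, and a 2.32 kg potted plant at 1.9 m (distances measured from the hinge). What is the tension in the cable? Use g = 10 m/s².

T ≈ 634 N

Sum moments about the hinge (the unknown hinge reaction has zero arm there).
Beam weight: 9.86 × 10 = 98.6 N down at 1.75 m → arm 1.75 m, τ = 98.6 × 1.75 = 172.5 N·m clockwise.
Box: 11.2 × 10 = 112 N down at 3.46 m → arm 3.46 m, τ = 112 × 3.46 = 387.5 N·m clockwise.
Battery pack: 32.2 × 10 = 322 N down at 1.41 m → arm 1.41 m, τ = 322 × 1.41 = 454 N·m clockwise.
Potted plant: 2.32 × 10 = 23.2 N down at 1.9 m → arm 1.9 m, τ = 23.2 × 1.9 = 44.08 N·m clockwise.
Total clockwise load moment = 1058 N·m.
The cable tension T acts at 3.5 m; only its component perpendicular to the rod, T sinθ, produces torque. sinθ = h/√(h²+d²) = 1.9/√(1.9²+3.5²) = 0.4771.
Balancing moments: T × 3.5 × 0.4771 = 1058, giving T = 1058 / 1.67 = 634 N.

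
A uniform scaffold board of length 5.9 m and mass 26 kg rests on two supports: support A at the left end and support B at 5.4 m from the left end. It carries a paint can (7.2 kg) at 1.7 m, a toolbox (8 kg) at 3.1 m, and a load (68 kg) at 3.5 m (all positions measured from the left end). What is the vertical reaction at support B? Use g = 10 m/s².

Taking torques about support A:
Beam weight: 26 × 10 = 260 N down at 2.95 m → arm 2.95 m, τ = 260 × 2.95 = 767 N·m clockwise.
Paint can: 7.2 × 10 = 72 N down at 1.7 m → arm 1.7 m, τ = 72 × 1.7 = 122.4 N·m clockwise.
Toolbox: 8 × 10 = 80 N down at 3.1 m → arm 3.1 m, τ = 80 × 3.1 = 248 N·m clockwise.
Load: 68 × 10 = 680 N down at 3.5 m → arm 3.5 m, τ = 680 × 3.5 = 2380 N·m clockwise.
Net load moment about support A = 3517 N·m clockwise.
Reaction R at support B is upward at 5.4 m, arm 5.4 m → moment R × 5.4 counterclockwise.
Στ = 0 ⇒ R × 5.4 = 3517 ⇒ R = 651 N.

R_B ≈ 651 N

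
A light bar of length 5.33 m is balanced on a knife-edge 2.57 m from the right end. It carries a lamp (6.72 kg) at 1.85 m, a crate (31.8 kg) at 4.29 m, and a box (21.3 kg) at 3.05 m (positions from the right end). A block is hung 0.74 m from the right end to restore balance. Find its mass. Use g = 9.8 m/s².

Sum moments about the knife-edge (at 2.57 m from the right end) (the support reaction has zero arm there).
Lamp: 6.72 × 9.8 = 65.86 N down at 1.85 m → arm 0.72 m, τ = 65.86 × 0.72 = 47.42 N·m clockwise.
Crate: 31.8 × 9.8 = 311.6 N down at 4.29 m → arm 1.72 m, τ = 311.6 × 1.72 = 536 N·m counterclockwise.
Box: 21.3 × 9.8 = 208.7 N down at 3.05 m → arm 0.48 m, τ = 208.7 × 0.48 = 100.2 N·m counterclockwise.
Net moment of known loads = 588.8 N·m counterclockwise.
An unknown mass m at 0.74 m has arm 1.83 m; its moment is m·g·1.83 clockwise.
Setting net torque to zero: m × 9.8 × 1.83 = 588.8 → m = 588.8 / (9.8 × 1.83) = 32.8 kg.

m ≈ 32.8 kg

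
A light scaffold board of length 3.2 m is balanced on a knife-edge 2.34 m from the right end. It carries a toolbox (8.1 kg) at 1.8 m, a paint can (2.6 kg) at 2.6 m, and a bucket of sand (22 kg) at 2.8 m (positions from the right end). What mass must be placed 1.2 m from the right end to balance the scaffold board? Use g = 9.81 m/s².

Choose the knife-edge (at 2.34 m from the right end) as the axis so the support reaction has zero arm there.
Toolbox: 8.1 × 9.81 = 79.46 N down at 1.8 m → arm 0.54 m, τ = 79.46 × 0.54 = 42.91 N·m clockwise.
Paint can: 2.6 × 9.81 = 25.51 N down at 2.6 m → arm 0.26 m, τ = 25.51 × 0.26 = 6.633 N·m counterclockwise.
Bucket of sand: 22 × 9.81 = 215.8 N down at 2.8 m → arm 0.46 m, τ = 215.8 × 0.46 = 99.27 N·m counterclockwise.
Net moment of known loads = 62.99 N·m counterclockwise.
An unknown mass m at 1.2 m has arm 1.14 m; its moment is m·g·1.14 clockwise.
Στ = 0 ⇒ m × 9.81 × 1.14 = 62.99 ⇒ m = 62.99 / (9.81 × 1.14) = 5.63 kg.

m ≈ 5.63 kg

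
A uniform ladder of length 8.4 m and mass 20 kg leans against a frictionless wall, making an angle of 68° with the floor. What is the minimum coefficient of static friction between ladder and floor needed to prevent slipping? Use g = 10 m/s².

Sum moments about the foot of the ladder (the floor normal and friction both act there and drop out).
Ladder weight 20×10 = 200 N acts at 4.2 m along the ladder; its horizontal arm is 4.2·cos68° = 1.573 m → τ = 314.6 N·m clockwise.
Wall normal N acts horizontally at the top; its moment arm is the height L sinθ = 8.4·sin68° = 7.788 m, counterclockwise.
Balancing moments: N × 7.788 = 314.6, giving N = 40.4 N.
ΣFx = 0 ⇒ f = N_wall = 40.4 N. ΣFy = 0 ⇒ N_floor = 200 N.
μ_min = f / N_floor = 40.4 / 200 = 0.202.

μ_min ≈ 0.202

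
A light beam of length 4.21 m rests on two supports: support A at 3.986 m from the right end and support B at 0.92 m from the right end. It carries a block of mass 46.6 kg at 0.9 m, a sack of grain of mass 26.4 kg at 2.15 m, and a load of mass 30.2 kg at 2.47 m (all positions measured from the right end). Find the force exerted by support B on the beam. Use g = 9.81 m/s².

R_B ≈ 762 N

Take moments about support A.
Block: 46.6 × 9.81 = 457.1 N down at 0.9 m → arm 3.086 m, τ = 457.1 × 3.086 = 1411 N·m clockwise.
Sack of grain: 26.4 × 9.81 = 259 N down at 2.15 m → arm 1.836 m, τ = 259 × 1.836 = 475.5 N·m clockwise.
Load: 30.2 × 9.81 = 296.3 N down at 2.47 m → arm 1.516 m, τ = 296.3 × 1.516 = 449.2 N·m clockwise.
Net load moment about support A = 2336 N·m clockwise.
Reaction R at support B is upward at 0.92 m, arm 3.066 m → moment R × 3.066 counterclockwise.
Setting net torque to zero: R × 3.066 = 2336 → R = 762 N.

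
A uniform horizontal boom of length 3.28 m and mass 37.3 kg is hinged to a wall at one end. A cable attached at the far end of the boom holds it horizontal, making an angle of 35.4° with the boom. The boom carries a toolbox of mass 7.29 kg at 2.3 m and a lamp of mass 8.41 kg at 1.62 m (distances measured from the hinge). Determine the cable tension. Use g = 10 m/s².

Sum moments about the hinge (the unknown hinge reaction has zero arm there).
Beam weight: 37.3 × 10 = 373 N down at 1.64 m → arm 1.64 m, τ = 373 × 1.64 = 611.7 N·m clockwise.
Toolbox: 7.29 × 10 = 72.9 N down at 2.3 m → arm 2.3 m, τ = 72.9 × 2.3 = 167.7 N·m clockwise.
Lamp: 8.41 × 10 = 84.1 N down at 1.62 m → arm 1.62 m, τ = 84.1 × 1.62 = 136.2 N·m clockwise.
Total clockwise load moment = 915.6 N·m.
The cable tension T acts at 3.28 m; only its component perpendicular to the boom, T sinθ, produces torque. sin 35.4° = 0.5793.
Balancing moments: T × 3.28 × 0.5793 = 915.6, giving T = 915.6 / 1.9 = 482 N.

T ≈ 482 N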